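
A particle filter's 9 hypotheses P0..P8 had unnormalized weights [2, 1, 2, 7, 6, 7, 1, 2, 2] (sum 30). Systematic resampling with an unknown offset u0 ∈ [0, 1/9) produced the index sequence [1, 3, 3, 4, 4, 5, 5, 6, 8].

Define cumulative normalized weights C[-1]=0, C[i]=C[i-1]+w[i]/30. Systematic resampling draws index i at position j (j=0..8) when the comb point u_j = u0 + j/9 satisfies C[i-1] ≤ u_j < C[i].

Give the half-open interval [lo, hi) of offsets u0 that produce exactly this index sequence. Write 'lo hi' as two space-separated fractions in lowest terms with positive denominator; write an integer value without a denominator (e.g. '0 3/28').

1/15 4/45

C = [1/15, 1/10, 1/6, 2/5, 3/5, 5/6, 13/15, 14/15, 1]
j=0 picked index 1: u0 ∈ [1/15, 1/10)
j=1 picked index 3: u0 ∈ [1/18, 13/45)
j=2 picked index 3: u0 ∈ [-1/18, 8/45)
j=3 picked index 4: u0 ∈ [1/15, 4/15)
j=4 picked index 4: u0 ∈ [-2/45, 7/45)
j=5 picked index 5: u0 ∈ [2/45, 5/18)
j=6 picked index 5: u0 ∈ [-1/15, 1/6)
j=7 picked index 6: u0 ∈ [1/18, 4/45)
j=8 picked index 8: u0 ∈ [2/45, 1/9)
intersection: [1/15, 4/45)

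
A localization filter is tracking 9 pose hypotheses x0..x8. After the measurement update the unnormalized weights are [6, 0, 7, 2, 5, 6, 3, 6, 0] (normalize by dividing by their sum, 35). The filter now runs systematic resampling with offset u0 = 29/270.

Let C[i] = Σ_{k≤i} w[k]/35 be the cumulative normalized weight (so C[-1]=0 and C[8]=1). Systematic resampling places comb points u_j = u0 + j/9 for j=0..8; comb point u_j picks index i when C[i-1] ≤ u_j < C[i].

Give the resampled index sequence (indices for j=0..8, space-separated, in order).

C = [6/35, 6/35, 13/35, 3/7, 4/7, 26/35, 29/35, 1, 1]
j=0: u_0=29/270 ∈ [0, 6/35) → index 0
j=1: u_1=59/270 ∈ [6/35, 13/35) → index 2
j=2: u_2=89/270 ∈ [6/35, 13/35) → index 2
j=3: u_3=119/270 ∈ [3/7, 4/7) → index 4
j=4: u_4=149/270 ∈ [3/7, 4/7) → index 4
j=5: u_5=179/270 ∈ [4/7, 26/35) → index 5
j=6: u_6=209/270 ∈ [26/35, 29/35) → index 6
j=7: u_7=239/270 ∈ [29/35, 1) → index 7
j=8: u_8=269/270 ∈ [29/35, 1) → index 7

0 2 2 4 4 5 6 7 7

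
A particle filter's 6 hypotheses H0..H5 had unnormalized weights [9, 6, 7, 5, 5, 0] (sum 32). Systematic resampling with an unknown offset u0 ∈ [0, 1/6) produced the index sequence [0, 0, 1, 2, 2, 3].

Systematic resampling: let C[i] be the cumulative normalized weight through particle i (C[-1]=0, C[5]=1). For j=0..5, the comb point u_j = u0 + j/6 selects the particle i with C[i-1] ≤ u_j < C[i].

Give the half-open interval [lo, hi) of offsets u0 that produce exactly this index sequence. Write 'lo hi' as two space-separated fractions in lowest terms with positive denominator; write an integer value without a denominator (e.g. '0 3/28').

0 1/96

C = [9/32, 15/32, 11/16, 27/32, 1, 1]
j=0 picked index 0: u0 ∈ [0, 9/32)
j=1 picked index 0: u0 ∈ [-1/6, 11/96)
j=2 picked index 1: u0 ∈ [-5/96, 13/96)
j=3 picked index 2: u0 ∈ [-1/32, 3/16)
j=4 picked index 2: u0 ∈ [-19/96, 1/48)
j=5 picked index 3: u0 ∈ [-7/48, 1/96)
intersection: [0, 1/96)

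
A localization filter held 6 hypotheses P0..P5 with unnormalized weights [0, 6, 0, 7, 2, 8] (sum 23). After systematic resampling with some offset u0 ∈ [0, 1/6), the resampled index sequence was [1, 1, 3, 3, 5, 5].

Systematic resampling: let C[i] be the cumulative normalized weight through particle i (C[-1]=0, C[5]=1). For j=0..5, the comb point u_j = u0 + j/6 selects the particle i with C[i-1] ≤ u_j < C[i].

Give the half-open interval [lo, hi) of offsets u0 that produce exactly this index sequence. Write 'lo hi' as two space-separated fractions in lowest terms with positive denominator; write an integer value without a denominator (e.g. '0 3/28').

C = [0, 6/23, 6/23, 13/23, 15/23, 1]
j=0 picked index 1: u0 ∈ [0, 6/23)
j=1 picked index 1: u0 ∈ [-1/6, 13/138)
j=2 picked index 3: u0 ∈ [-5/69, 16/69)
j=3 picked index 3: u0 ∈ [-11/46, 3/46)
j=4 picked index 5: u0 ∈ [-1/69, 1/3)
j=5 picked index 5: u0 ∈ [-25/138, 1/6)
intersection: [0, 3/46)

0 3/46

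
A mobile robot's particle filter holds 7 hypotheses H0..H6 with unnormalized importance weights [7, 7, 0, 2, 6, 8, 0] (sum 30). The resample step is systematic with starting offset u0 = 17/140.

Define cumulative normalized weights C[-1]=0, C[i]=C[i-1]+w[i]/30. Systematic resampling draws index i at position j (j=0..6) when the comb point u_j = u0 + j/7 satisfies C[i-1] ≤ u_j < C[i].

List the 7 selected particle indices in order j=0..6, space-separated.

0 1 1 4 4 5 5

C = [7/30, 7/15, 7/15, 8/15, 11/15, 1, 1]
j=0: u_0=17/140 ∈ [0, 7/30) → index 0
j=1: u_1=37/140 ∈ [7/30, 7/15) → index 1
j=2: u_2=57/140 ∈ [7/30, 7/15) → index 1
j=3: u_3=11/20 ∈ [8/15, 11/15) → index 4
j=4: u_4=97/140 ∈ [8/15, 11/15) → index 4
j=5: u_5=117/140 ∈ [11/15, 1) → index 5
j=6: u_6=137/140 ∈ [11/15, 1) → index 5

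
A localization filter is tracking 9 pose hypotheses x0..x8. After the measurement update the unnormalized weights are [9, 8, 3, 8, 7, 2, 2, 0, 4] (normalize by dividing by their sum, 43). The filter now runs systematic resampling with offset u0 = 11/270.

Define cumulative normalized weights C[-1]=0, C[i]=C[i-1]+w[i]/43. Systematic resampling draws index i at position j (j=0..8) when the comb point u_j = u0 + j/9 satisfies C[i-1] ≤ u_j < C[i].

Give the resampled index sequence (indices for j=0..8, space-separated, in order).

C = [9/43, 17/43, 20/43, 28/43, 35/43, 37/43, 39/43, 39/43, 1]
j=0: u_0=11/270 ∈ [0, 9/43) → index 0
j=1: u_1=41/270 ∈ [0, 9/43) → index 0
j=2: u_2=71/270 ∈ [9/43, 17/43) → index 1
j=3: u_3=101/270 ∈ [9/43, 17/43) → index 1
j=4: u_4=131/270 ∈ [20/43, 28/43) → index 3
j=5: u_5=161/270 ∈ [20/43, 28/43) → index 3
j=6: u_6=191/270 ∈ [28/43, 35/43) → index 4
j=7: u_7=221/270 ∈ [35/43, 37/43) → index 5
j=8: u_8=251/270 ∈ [39/43, 1) → index 8

0 0 1 1 3 3 4 5 8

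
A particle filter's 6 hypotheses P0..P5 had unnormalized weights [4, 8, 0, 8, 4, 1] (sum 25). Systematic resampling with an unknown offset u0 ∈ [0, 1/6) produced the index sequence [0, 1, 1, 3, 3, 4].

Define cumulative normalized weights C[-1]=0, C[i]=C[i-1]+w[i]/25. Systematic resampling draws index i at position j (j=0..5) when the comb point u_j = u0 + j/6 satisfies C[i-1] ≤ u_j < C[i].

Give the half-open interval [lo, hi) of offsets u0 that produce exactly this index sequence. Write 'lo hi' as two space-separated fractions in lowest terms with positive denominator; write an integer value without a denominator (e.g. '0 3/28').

0 19/150

C = [4/25, 12/25, 12/25, 4/5, 24/25, 1]
j=0 picked index 0: u0 ∈ [0, 4/25)
j=1 picked index 1: u0 ∈ [-1/150, 47/150)
j=2 picked index 1: u0 ∈ [-13/75, 11/75)
j=3 picked index 3: u0 ∈ [-1/50, 3/10)
j=4 picked index 3: u0 ∈ [-14/75, 2/15)
j=5 picked index 4: u0 ∈ [-1/30, 19/150)
intersection: [0, 19/150)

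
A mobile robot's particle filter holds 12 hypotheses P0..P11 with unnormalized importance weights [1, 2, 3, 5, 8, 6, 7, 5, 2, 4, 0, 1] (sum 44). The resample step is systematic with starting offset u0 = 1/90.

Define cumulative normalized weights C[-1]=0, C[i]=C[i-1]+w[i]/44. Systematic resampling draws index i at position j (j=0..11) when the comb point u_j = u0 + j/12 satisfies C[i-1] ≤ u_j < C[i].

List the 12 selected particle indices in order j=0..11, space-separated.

C = [1/44, 3/44, 3/22, 1/4, 19/44, 25/44, 8/11, 37/44, 39/44, 43/44, 43/44, 1]
j=0: u_0=1/90 ∈ [0, 1/44) → index 0
j=1: u_1=17/180 ∈ [3/44, 3/22) → index 2
j=2: u_2=8/45 ∈ [3/22, 1/4) → index 3
j=3: u_3=47/180 ∈ [1/4, 19/44) → index 4
j=4: u_4=31/90 ∈ [1/4, 19/44) → index 4
j=5: u_5=77/180 ∈ [1/4, 19/44) → index 4
j=6: u_6=23/45 ∈ [19/44, 25/44) → index 5
j=7: u_7=107/180 ∈ [25/44, 8/11) → index 6
j=8: u_8=61/90 ∈ [25/44, 8/11) → index 6
j=9: u_9=137/180 ∈ [8/11, 37/44) → index 7
j=10: u_10=38/45 ∈ [37/44, 39/44) → index 8
j=11: u_11=167/180 ∈ [39/44, 43/44) → index 9

0 2 3 4 4 4 5 6 6 7 8 9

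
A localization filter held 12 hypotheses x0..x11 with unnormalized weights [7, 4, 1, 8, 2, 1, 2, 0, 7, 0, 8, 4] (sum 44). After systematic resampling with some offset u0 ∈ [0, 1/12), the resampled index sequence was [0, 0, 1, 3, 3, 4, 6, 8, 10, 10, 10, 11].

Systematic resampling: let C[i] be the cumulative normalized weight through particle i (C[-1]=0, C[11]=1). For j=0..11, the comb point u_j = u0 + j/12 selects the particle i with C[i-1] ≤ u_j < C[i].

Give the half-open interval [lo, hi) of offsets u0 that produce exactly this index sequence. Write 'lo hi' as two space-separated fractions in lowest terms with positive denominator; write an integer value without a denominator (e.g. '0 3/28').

C = [7/44, 1/4, 3/11, 5/11, 1/2, 23/44, 25/44, 25/44, 8/11, 8/11, 10/11, 1]
j=0 picked index 0: u0 ∈ [0, 7/44)
j=1 picked index 0: u0 ∈ [-1/12, 5/66)
j=2 picked index 1: u0 ∈ [-1/132, 1/12)
j=3 picked index 3: u0 ∈ [1/44, 9/44)
j=4 picked index 3: u0 ∈ [-2/33, 4/33)
j=5 picked index 4: u0 ∈ [5/132, 1/12)
j=6 picked index 6: u0 ∈ [1/44, 3/44)
j=7 picked index 8: u0 ∈ [-1/66, 19/132)
j=8 picked index 10: u0 ∈ [2/33, 8/33)
j=9 picked index 10: u0 ∈ [-1/44, 7/44)
j=10 picked index 10: u0 ∈ [-7/66, 5/66)
j=11 picked index 11: u0 ∈ [-1/132, 1/12)
intersection: [2/33, 3/44)

2/33 3/44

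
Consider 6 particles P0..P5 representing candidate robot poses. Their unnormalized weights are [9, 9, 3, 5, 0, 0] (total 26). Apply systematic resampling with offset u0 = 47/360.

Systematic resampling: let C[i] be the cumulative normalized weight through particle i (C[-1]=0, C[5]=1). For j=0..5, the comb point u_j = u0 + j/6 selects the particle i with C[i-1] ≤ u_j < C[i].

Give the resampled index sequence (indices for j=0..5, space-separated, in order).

0 0 1 1 2 3

C = [9/26, 9/13, 21/26, 1, 1, 1]
j=0: u_0=47/360 ∈ [0, 9/26) → index 0
j=1: u_1=107/360 ∈ [0, 9/26) → index 0
j=2: u_2=167/360 ∈ [9/26, 9/13) → index 1
j=3: u_3=227/360 ∈ [9/26, 9/13) → index 1
j=4: u_4=287/360 ∈ [9/13, 21/26) → index 2
j=5: u_5=347/360 ∈ [21/26, 1) → index 3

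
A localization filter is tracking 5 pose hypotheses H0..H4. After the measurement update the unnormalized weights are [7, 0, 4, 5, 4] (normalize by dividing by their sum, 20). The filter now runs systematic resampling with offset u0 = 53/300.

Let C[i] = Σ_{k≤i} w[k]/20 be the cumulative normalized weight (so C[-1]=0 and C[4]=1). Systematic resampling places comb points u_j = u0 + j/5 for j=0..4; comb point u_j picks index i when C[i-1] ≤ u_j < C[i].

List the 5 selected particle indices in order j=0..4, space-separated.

0 2 3 3 4

C = [7/20, 7/20, 11/20, 4/5, 1]
j=0: u_0=53/300 ∈ [0, 7/20) → index 0
j=1: u_1=113/300 ∈ [7/20, 11/20) → index 2
j=2: u_2=173/300 ∈ [11/20, 4/5) → index 3
j=3: u_3=233/300 ∈ [11/20, 4/5) → index 3
j=4: u_4=293/300 ∈ [4/5, 1) → index 4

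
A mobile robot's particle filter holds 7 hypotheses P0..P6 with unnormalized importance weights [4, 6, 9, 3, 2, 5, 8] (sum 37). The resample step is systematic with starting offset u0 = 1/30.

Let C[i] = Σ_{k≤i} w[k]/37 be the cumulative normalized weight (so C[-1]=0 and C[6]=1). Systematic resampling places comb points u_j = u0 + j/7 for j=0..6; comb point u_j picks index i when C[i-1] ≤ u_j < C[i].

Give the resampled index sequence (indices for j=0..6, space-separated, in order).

0 1 2 2 4 5 6

C = [4/37, 10/37, 19/37, 22/37, 24/37, 29/37, 1]
j=0: u_0=1/30 ∈ [0, 4/37) → index 0
j=1: u_1=37/210 ∈ [4/37, 10/37) → index 1
j=2: u_2=67/210 ∈ [10/37, 19/37) → index 2
j=3: u_3=97/210 ∈ [10/37, 19/37) → index 2
j=4: u_4=127/210 ∈ [22/37, 24/37) → index 4
j=5: u_5=157/210 ∈ [24/37, 29/37) → index 5
j=6: u_6=187/210 ∈ [29/37, 1) → index 6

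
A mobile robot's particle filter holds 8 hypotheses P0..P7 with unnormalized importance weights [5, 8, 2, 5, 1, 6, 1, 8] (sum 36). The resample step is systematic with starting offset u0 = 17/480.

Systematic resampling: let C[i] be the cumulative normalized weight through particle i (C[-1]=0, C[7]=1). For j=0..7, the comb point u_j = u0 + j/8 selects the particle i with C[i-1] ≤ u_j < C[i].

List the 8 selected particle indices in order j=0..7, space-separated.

C = [5/36, 13/36, 5/12, 5/9, 7/12, 3/4, 7/9, 1]
j=0: u_0=17/480 ∈ [0, 5/36) → index 0
j=1: u_1=77/480 ∈ [5/36, 13/36) → index 1
j=2: u_2=137/480 ∈ [5/36, 13/36) → index 1
j=3: u_3=197/480 ∈ [13/36, 5/12) → index 2
j=4: u_4=257/480 ∈ [5/12, 5/9) → index 3
j=5: u_5=317/480 ∈ [7/12, 3/4) → index 5
j=6: u_6=377/480 ∈ [7/9, 1) → index 7
j=7: u_7=437/480 ∈ [7/9, 1) → index 7

0 1 1 2 3 5 7 7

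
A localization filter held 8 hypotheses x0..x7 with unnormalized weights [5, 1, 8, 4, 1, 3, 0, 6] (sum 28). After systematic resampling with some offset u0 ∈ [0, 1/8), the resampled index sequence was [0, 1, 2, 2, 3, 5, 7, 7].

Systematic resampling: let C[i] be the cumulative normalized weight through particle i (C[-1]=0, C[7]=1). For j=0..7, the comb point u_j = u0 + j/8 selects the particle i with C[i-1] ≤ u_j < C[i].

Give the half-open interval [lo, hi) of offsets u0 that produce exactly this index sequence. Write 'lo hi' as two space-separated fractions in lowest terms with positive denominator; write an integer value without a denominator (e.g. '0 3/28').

C = [5/28, 3/14, 1/2, 9/14, 19/28, 11/14, 11/14, 1]
j=0 picked index 0: u0 ∈ [0, 5/28)
j=1 picked index 1: u0 ∈ [3/56, 5/56)
j=2 picked index 2: u0 ∈ [-1/28, 1/4)
j=3 picked index 2: u0 ∈ [-9/56, 1/8)
j=4 picked index 3: u0 ∈ [0, 1/7)
j=5 picked index 5: u0 ∈ [3/56, 9/56)
j=6 picked index 7: u0 ∈ [1/28, 1/4)
j=7 picked index 7: u0 ∈ [-5/56, 1/8)
intersection: [3/56, 5/56)

3/56 5/56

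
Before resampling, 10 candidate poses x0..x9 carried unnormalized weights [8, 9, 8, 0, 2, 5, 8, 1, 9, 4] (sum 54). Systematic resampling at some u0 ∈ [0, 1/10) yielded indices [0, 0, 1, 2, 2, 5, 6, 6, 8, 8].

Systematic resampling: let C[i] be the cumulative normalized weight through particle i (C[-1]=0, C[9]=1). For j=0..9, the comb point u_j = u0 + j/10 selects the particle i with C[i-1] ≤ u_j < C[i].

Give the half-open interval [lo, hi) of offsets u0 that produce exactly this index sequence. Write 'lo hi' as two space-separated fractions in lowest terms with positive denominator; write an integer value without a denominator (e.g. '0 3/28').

2/135 7/270

C = [4/27, 17/54, 25/54, 25/54, 1/2, 16/27, 20/27, 41/54, 25/27, 1]
j=0 picked index 0: u0 ∈ [0, 4/27)
j=1 picked index 0: u0 ∈ [-1/10, 13/270)
j=2 picked index 1: u0 ∈ [-7/135, 31/270)
j=3 picked index 2: u0 ∈ [2/135, 22/135)
j=4 picked index 2: u0 ∈ [-23/270, 17/270)
j=5 picked index 5: u0 ∈ [0, 5/54)
j=6 picked index 6: u0 ∈ [-1/135, 19/135)
j=7 picked index 6: u0 ∈ [-29/270, 11/270)
j=8 picked index 8: u0 ∈ [-11/270, 17/135)
j=9 picked index 8: u0 ∈ [-19/135, 7/270)
intersection: [2/135, 7/270)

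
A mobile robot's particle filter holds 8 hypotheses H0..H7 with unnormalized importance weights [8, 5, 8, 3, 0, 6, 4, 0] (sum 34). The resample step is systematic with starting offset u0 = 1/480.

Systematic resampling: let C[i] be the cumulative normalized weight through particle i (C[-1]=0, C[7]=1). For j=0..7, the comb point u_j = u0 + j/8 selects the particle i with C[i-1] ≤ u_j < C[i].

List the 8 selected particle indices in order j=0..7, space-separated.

C = [4/17, 13/34, 21/34, 12/17, 12/17, 15/17, 1, 1]
j=0: u_0=1/480 ∈ [0, 4/17) → index 0
j=1: u_1=61/480 ∈ [0, 4/17) → index 0
j=2: u_2=121/480 ∈ [4/17, 13/34) → index 1
j=3: u_3=181/480 ∈ [4/17, 13/34) → index 1
j=4: u_4=241/480 ∈ [13/34, 21/34) → index 2
j=5: u_5=301/480 ∈ [21/34, 12/17) → index 3
j=6: u_6=361/480 ∈ [12/17, 15/17) → index 5
j=7: u_7=421/480 ∈ [12/17, 15/17) → index 5

0 0 1 1 2 3 5 5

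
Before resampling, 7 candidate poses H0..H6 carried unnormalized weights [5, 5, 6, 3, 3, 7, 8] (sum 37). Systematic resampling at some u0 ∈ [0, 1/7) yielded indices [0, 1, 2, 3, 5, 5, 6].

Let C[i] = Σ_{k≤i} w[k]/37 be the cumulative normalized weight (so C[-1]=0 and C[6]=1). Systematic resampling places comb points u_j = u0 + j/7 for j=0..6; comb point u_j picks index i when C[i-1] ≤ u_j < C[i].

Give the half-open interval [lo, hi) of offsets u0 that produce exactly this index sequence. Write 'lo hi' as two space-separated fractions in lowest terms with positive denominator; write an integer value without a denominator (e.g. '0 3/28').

6/259 18/259

C = [5/37, 10/37, 16/37, 19/37, 22/37, 29/37, 1]
j=0 picked index 0: u0 ∈ [0, 5/37)
j=1 picked index 1: u0 ∈ [-2/259, 33/259)
j=2 picked index 2: u0 ∈ [-4/259, 38/259)
j=3 picked index 3: u0 ∈ [1/259, 22/259)
j=4 picked index 5: u0 ∈ [6/259, 55/259)
j=5 picked index 5: u0 ∈ [-31/259, 18/259)
j=6 picked index 6: u0 ∈ [-19/259, 1/7)
intersection: [6/259, 18/259)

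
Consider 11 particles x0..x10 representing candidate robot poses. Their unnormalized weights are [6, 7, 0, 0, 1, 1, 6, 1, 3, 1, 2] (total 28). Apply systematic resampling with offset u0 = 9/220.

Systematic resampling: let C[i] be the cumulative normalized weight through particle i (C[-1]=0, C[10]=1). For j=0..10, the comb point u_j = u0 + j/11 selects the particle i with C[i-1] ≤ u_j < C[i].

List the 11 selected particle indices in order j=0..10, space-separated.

C = [3/14, 13/28, 13/28, 13/28, 1/2, 15/28, 3/4, 11/14, 25/28, 13/14, 1]
j=0: u_0=9/220 ∈ [0, 3/14) → index 0
j=1: u_1=29/220 ∈ [0, 3/14) → index 0
j=2: u_2=49/220 ∈ [3/14, 13/28) → index 1
j=3: u_3=69/220 ∈ [3/14, 13/28) → index 1
j=4: u_4=89/220 ∈ [3/14, 13/28) → index 1
j=5: u_5=109/220 ∈ [13/28, 1/2) → index 4
j=6: u_6=129/220 ∈ [15/28, 3/4) → index 6
j=7: u_7=149/220 ∈ [15/28, 3/4) → index 6
j=8: u_8=169/220 ∈ [3/4, 11/14) → index 7
j=9: u_9=189/220 ∈ [11/14, 25/28) → index 8
j=10: u_10=19/20 ∈ [13/14, 1) → index 10

0 0 1 1 1 4 6 6 7 8 10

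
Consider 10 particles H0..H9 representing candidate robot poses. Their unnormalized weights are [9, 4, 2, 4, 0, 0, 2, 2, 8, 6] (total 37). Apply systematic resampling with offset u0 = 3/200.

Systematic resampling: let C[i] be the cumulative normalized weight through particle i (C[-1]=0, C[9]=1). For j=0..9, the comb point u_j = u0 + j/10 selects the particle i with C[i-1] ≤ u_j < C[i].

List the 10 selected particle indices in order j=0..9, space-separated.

C = [9/37, 13/37, 15/37, 19/37, 19/37, 19/37, 21/37, 23/37, 31/37, 1]
j=0: u_0=3/200 ∈ [0, 9/37) → index 0
j=1: u_1=23/200 ∈ [0, 9/37) → index 0
j=2: u_2=43/200 ∈ [0, 9/37) → index 0
j=3: u_3=63/200 ∈ [9/37, 13/37) → index 1
j=4: u_4=83/200 ∈ [15/37, 19/37) → index 3
j=5: u_5=103/200 ∈ [19/37, 21/37) → index 6
j=6: u_6=123/200 ∈ [21/37, 23/37) → index 7
j=7: u_7=143/200 ∈ [23/37, 31/37) → index 8
j=8: u_8=163/200 ∈ [23/37, 31/37) → index 8
j=9: u_9=183/200 ∈ [31/37, 1) → index 9

0 0 0 1 3 6 7 8 8 9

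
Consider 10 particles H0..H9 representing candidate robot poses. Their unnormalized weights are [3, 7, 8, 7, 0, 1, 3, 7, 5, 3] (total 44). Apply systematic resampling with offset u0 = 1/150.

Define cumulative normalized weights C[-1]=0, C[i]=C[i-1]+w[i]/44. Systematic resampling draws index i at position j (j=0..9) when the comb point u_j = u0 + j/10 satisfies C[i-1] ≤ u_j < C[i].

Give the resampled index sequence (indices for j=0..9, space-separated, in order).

0 1 1 2 2 3 6 7 7 8

C = [3/44, 5/22, 9/22, 25/44, 25/44, 13/22, 29/44, 9/11, 41/44, 1]
j=0: u_0=1/150 ∈ [0, 3/44) → index 0
j=1: u_1=8/75 ∈ [3/44, 5/22) → index 1
j=2: u_2=31/150 ∈ [3/44, 5/22) → index 1
j=3: u_3=23/75 ∈ [5/22, 9/22) → index 2
j=4: u_4=61/150 ∈ [5/22, 9/22) → index 2
j=5: u_5=38/75 ∈ [9/22, 25/44) → index 3
j=6: u_6=91/150 ∈ [13/22, 29/44) → index 6
j=7: u_7=53/75 ∈ [29/44, 9/11) → index 7
j=8: u_8=121/150 ∈ [29/44, 9/11) → index 7
j=9: u_9=68/75 ∈ [9/11, 41/44) → index 8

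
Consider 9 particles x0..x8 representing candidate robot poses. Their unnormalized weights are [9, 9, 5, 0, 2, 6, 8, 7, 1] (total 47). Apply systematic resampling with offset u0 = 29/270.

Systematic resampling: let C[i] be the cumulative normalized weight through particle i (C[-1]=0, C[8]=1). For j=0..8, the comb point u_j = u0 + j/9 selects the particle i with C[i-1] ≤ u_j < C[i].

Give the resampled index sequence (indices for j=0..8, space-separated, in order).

C = [9/47, 18/47, 23/47, 23/47, 25/47, 31/47, 39/47, 46/47, 1]
j=0: u_0=29/270 ∈ [0, 9/47) → index 0
j=1: u_1=59/270 ∈ [9/47, 18/47) → index 1
j=2: u_2=89/270 ∈ [9/47, 18/47) → index 1
j=3: u_3=119/270 ∈ [18/47, 23/47) → index 2
j=4: u_4=149/270 ∈ [25/47, 31/47) → index 5
j=5: u_5=179/270 ∈ [31/47, 39/47) → index 6
j=6: u_6=209/270 ∈ [31/47, 39/47) → index 6
j=7: u_7=239/270 ∈ [39/47, 46/47) → index 7
j=8: u_8=269/270 ∈ [46/47, 1) → index 8

0 1 1 2 5 6 6 7 8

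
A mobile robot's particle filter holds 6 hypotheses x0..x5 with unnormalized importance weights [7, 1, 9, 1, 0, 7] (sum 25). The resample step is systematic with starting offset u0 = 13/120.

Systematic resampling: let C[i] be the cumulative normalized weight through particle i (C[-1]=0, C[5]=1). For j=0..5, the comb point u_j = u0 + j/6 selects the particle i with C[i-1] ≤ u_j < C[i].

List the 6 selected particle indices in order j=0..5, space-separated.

C = [7/25, 8/25, 17/25, 18/25, 18/25, 1]
j=0: u_0=13/120 ∈ [0, 7/25) → index 0
j=1: u_1=11/40 ∈ [0, 7/25) → index 0
j=2: u_2=53/120 ∈ [8/25, 17/25) → index 2
j=3: u_3=73/120 ∈ [8/25, 17/25) → index 2
j=4: u_4=31/40 ∈ [18/25, 1) → index 5
j=5: u_5=113/120 ∈ [18/25, 1) → index 5

0 0 2 2 5 5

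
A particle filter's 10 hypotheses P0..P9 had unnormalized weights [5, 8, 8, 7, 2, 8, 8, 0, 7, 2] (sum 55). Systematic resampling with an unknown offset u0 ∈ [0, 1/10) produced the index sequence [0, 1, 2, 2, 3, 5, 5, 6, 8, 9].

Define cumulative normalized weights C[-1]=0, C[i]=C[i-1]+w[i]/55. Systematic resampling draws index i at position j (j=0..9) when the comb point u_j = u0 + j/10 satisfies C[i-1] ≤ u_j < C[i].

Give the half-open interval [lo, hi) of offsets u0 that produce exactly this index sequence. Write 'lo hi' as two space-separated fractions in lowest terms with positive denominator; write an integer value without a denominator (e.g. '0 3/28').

7/110 9/110

C = [1/11, 13/55, 21/55, 28/55, 6/11, 38/55, 46/55, 46/55, 53/55, 1]
j=0 picked index 0: u0 ∈ [0, 1/11)
j=1 picked index 1: u0 ∈ [-1/110, 3/22)
j=2 picked index 2: u0 ∈ [2/55, 2/11)
j=3 picked index 2: u0 ∈ [-7/110, 9/110)
j=4 picked index 3: u0 ∈ [-1/55, 6/55)
j=5 picked index 5: u0 ∈ [1/22, 21/110)
j=6 picked index 5: u0 ∈ [-3/55, 1/11)
j=7 picked index 6: u0 ∈ [-1/110, 3/22)
j=8 picked index 8: u0 ∈ [2/55, 9/55)
j=9 picked index 9: u0 ∈ [7/110, 1/10)
intersection: [7/110, 9/110)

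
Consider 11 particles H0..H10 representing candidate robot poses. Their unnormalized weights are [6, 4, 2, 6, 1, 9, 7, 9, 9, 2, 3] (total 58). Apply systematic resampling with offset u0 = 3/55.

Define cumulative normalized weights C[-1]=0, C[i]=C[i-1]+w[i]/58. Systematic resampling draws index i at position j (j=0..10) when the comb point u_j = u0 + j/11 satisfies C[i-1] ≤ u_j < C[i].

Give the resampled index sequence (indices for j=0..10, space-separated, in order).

0 1 3 4 5 6 6 7 8 8 10

C = [3/29, 5/29, 6/29, 9/29, 19/58, 14/29, 35/58, 22/29, 53/58, 55/58, 1]
j=0: u_0=3/55 ∈ [0, 3/29) → index 0
j=1: u_1=8/55 ∈ [3/29, 5/29) → index 1
j=2: u_2=13/55 ∈ [6/29, 9/29) → index 3
j=3: u_3=18/55 ∈ [9/29, 19/58) → index 4
j=4: u_4=23/55 ∈ [19/58, 14/29) → index 5
j=5: u_5=28/55 ∈ [14/29, 35/58) → index 6
j=6: u_6=3/5 ∈ [14/29, 35/58) → index 6
j=7: u_7=38/55 ∈ [35/58, 22/29) → index 7
j=8: u_8=43/55 ∈ [22/29, 53/58) → index 8
j=9: u_9=48/55 ∈ [22/29, 53/58) → index 8
j=10: u_10=53/55 ∈ [55/58, 1) → index 10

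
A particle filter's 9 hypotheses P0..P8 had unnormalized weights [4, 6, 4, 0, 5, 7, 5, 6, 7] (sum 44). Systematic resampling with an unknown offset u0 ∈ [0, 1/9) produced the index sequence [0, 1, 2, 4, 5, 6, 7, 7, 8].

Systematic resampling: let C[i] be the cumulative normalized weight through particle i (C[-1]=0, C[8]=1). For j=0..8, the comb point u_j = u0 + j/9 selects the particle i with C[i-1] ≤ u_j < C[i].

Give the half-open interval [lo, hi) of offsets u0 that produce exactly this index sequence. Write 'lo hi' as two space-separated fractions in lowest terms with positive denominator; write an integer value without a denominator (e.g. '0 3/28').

5/132 25/396

C = [1/11, 5/22, 7/22, 7/22, 19/44, 13/22, 31/44, 37/44, 1]
j=0 picked index 0: u0 ∈ [0, 1/11)
j=1 picked index 1: u0 ∈ [-2/99, 23/198)
j=2 picked index 2: u0 ∈ [1/198, 19/198)
j=3 picked index 4: u0 ∈ [-1/66, 13/132)
j=4 picked index 5: u0 ∈ [-5/396, 29/198)
j=5 picked index 6: u0 ∈ [7/198, 59/396)
j=6 picked index 7: u0 ∈ [5/132, 23/132)
j=7 picked index 7: u0 ∈ [-29/396, 25/396)
j=8 picked index 8: u0 ∈ [-19/396, 1/9)
intersection: [5/132, 25/396)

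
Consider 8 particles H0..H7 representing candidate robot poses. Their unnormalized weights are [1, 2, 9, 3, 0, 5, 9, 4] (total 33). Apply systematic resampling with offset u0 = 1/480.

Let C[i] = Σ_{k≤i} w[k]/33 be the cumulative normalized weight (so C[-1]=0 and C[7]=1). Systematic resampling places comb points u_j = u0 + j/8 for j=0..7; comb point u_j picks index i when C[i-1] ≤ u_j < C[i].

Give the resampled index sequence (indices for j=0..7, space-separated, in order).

C = [1/33, 1/11, 4/11, 5/11, 5/11, 20/33, 29/33, 1]
j=0: u_0=1/480 ∈ [0, 1/33) → index 0
j=1: u_1=61/480 ∈ [1/11, 4/11) → index 2
j=2: u_2=121/480 ∈ [1/11, 4/11) → index 2
j=3: u_3=181/480 ∈ [4/11, 5/11) → index 3
j=4: u_4=241/480 ∈ [5/11, 20/33) → index 5
j=5: u_5=301/480 ∈ [20/33, 29/33) → index 6
j=6: u_6=361/480 ∈ [20/33, 29/33) → index 6
j=7: u_7=421/480 ∈ [20/33, 29/33) → index 6

0 2 2 3 5 6 6 6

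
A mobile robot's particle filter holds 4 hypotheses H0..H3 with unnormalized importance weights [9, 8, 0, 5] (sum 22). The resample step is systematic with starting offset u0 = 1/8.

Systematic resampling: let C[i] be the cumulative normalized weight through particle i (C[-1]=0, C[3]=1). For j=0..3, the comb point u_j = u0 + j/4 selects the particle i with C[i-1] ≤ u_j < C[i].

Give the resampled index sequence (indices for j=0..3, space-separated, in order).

0 0 1 3

C = [9/22, 17/22, 17/22, 1]
j=0: u_0=1/8 ∈ [0, 9/22) → index 0
j=1: u_1=3/8 ∈ [0, 9/22) → index 0
j=2: u_2=5/8 ∈ [9/22, 17/22) → index 1
j=3: u_3=7/8 ∈ [17/22, 1) → index 3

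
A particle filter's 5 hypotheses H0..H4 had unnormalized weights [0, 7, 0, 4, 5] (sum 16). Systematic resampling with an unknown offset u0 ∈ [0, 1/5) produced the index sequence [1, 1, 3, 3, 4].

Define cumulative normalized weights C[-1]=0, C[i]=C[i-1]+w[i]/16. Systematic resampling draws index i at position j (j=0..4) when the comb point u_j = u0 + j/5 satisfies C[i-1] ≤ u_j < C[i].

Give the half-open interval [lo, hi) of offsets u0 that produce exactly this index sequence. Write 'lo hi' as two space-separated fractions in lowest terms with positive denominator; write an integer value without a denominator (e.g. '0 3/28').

C = [0, 7/16, 7/16, 11/16, 1]
j=0 picked index 1: u0 ∈ [0, 7/16)
j=1 picked index 1: u0 ∈ [-1/5, 19/80)
j=2 picked index 3: u0 ∈ [3/80, 23/80)
j=3 picked index 3: u0 ∈ [-13/80, 7/80)
j=4 picked index 4: u0 ∈ [-9/80, 1/5)
intersection: [3/80, 7/80)

3/80 7/80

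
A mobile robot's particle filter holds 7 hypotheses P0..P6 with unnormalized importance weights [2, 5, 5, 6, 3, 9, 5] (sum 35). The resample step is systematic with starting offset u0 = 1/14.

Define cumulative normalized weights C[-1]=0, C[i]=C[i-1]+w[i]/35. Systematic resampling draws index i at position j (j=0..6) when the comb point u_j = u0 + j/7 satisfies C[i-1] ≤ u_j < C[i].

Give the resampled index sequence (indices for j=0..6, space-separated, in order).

C = [2/35, 1/5, 12/35, 18/35, 3/5, 6/7, 1]
j=0: u_0=1/14 ∈ [2/35, 1/5) → index 1
j=1: u_1=3/14 ∈ [1/5, 12/35) → index 2
j=2: u_2=5/14 ∈ [12/35, 18/35) → index 3
j=3: u_3=1/2 ∈ [12/35, 18/35) → index 3
j=4: u_4=9/14 ∈ [3/5, 6/7) → index 5
j=5: u_5=11/14 ∈ [3/5, 6/7) → index 5
j=6: u_6=13/14 ∈ [6/7, 1) → index 6

1 2 3 3 5 5 6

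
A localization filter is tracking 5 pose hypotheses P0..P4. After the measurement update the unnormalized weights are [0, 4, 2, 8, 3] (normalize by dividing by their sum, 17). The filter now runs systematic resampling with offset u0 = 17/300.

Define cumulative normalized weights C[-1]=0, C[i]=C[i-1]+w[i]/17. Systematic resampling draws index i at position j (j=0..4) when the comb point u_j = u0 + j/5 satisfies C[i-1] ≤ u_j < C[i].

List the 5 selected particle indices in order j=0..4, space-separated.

C = [0, 4/17, 6/17, 14/17, 1]
j=0: u_0=17/300 ∈ [0, 4/17) → index 1
j=1: u_1=77/300 ∈ [4/17, 6/17) → index 2
j=2: u_2=137/300 ∈ [6/17, 14/17) → index 3
j=3: u_3=197/300 ∈ [6/17, 14/17) → index 3
j=4: u_4=257/300 ∈ [14/17, 1) → index 4

1 2 3 3 4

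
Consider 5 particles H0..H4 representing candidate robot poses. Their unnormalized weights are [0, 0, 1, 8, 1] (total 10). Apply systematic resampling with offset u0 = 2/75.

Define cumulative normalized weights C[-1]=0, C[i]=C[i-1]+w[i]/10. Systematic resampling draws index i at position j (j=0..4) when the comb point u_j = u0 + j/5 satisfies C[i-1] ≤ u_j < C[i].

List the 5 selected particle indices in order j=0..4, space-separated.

2 3 3 3 3

C = [0, 0, 1/10, 9/10, 1]
j=0: u_0=2/75 ∈ [0, 1/10) → index 2
j=1: u_1=17/75 ∈ [1/10, 9/10) → index 3
j=2: u_2=32/75 ∈ [1/10, 9/10) → index 3
j=3: u_3=47/75 ∈ [1/10, 9/10) → index 3
j=4: u_4=62/75 ∈ [1/10, 9/10) → index 3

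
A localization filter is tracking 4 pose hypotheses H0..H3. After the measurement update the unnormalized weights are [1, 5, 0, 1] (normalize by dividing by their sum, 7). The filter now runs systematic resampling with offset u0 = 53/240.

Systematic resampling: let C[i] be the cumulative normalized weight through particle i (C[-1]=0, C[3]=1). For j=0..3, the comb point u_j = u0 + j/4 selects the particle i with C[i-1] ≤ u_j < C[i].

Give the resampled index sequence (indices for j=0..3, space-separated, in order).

C = [1/7, 6/7, 6/7, 1]
j=0: u_0=53/240 ∈ [1/7, 6/7) → index 1
j=1: u_1=113/240 ∈ [1/7, 6/7) → index 1
j=2: u_2=173/240 ∈ [1/7, 6/7) → index 1
j=3: u_3=233/240 ∈ [6/7, 1) → index 3

1 1 1 3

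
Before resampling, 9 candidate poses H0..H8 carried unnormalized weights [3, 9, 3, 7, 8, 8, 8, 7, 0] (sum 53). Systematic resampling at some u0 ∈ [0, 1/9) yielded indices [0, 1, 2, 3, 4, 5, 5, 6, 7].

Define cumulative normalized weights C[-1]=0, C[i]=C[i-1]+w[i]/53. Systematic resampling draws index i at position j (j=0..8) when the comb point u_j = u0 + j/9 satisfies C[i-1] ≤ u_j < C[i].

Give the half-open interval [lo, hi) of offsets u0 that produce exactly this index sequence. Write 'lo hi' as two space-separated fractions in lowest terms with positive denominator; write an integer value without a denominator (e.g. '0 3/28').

C = [3/53, 12/53, 15/53, 22/53, 30/53, 38/53, 46/53, 1, 1]
j=0 picked index 0: u0 ∈ [0, 3/53)
j=1 picked index 1: u0 ∈ [-26/477, 55/477)
j=2 picked index 2: u0 ∈ [2/477, 29/477)
j=3 picked index 3: u0 ∈ [-8/159, 13/159)
j=4 picked index 4: u0 ∈ [-14/477, 58/477)
j=5 picked index 5: u0 ∈ [5/477, 77/477)
j=6 picked index 5: u0 ∈ [-16/159, 8/159)
j=7 picked index 6: u0 ∈ [-29/477, 43/477)
j=8 picked index 7: u0 ∈ [-10/477, 1/9)
intersection: [5/477, 8/159)

5/477 8/159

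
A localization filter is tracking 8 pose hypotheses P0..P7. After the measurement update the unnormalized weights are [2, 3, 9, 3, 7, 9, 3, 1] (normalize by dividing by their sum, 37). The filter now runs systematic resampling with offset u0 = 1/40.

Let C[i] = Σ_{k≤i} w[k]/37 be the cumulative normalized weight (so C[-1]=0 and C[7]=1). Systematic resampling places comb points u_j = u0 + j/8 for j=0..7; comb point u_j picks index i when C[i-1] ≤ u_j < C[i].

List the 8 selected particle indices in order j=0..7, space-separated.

0 2 2 3 4 5 5 6

C = [2/37, 5/37, 14/37, 17/37, 24/37, 33/37, 36/37, 1]
j=0: u_0=1/40 ∈ [0, 2/37) → index 0
j=1: u_1=3/20 ∈ [5/37, 14/37) → index 2
j=2: u_2=11/40 ∈ [5/37, 14/37) → index 2
j=3: u_3=2/5 ∈ [14/37, 17/37) → index 3
j=4: u_4=21/40 ∈ [17/37, 24/37) → index 4
j=5: u_5=13/20 ∈ [24/37, 33/37) → index 5
j=6: u_6=31/40 ∈ [24/37, 33/37) → index 5
j=7: u_7=9/10 ∈ [33/37, 36/37) → index 6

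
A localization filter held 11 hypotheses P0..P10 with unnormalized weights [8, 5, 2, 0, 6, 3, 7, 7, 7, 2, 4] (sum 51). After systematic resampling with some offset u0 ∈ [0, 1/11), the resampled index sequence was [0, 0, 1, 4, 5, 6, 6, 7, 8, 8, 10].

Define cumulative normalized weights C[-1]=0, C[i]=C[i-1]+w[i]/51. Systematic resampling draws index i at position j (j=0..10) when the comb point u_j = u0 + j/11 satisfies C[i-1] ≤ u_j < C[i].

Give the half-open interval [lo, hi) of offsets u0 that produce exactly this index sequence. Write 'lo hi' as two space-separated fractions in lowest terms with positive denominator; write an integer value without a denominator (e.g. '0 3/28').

C = [8/51, 13/51, 5/17, 5/17, 7/17, 8/17, 31/51, 38/51, 15/17, 47/51, 1]
j=0 picked index 0: u0 ∈ [0, 8/51)
j=1 picked index 0: u0 ∈ [-1/11, 37/561)
j=2 picked index 1: u0 ∈ [-14/561, 41/561)
j=3 picked index 4: u0 ∈ [4/187, 26/187)
j=4 picked index 5: u0 ∈ [9/187, 20/187)
j=5 picked index 6: u0 ∈ [3/187, 86/561)
j=6 picked index 6: u0 ∈ [-14/187, 35/561)
j=7 picked index 7: u0 ∈ [-16/561, 61/561)
j=8 picked index 8: u0 ∈ [10/561, 29/187)
j=9 picked index 8: u0 ∈ [-41/561, 12/187)
j=10 picked index 10: u0 ∈ [7/561, 1/11)
intersection: [9/187, 35/561)

9/187 35/561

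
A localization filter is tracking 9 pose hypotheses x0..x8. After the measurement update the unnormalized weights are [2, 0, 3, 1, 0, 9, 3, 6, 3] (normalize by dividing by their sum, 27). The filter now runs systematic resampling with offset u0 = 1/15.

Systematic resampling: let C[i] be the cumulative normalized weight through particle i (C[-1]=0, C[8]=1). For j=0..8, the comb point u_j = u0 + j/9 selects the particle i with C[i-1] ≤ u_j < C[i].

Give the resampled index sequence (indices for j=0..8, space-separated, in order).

0 2 5 5 5 6 7 7 8

C = [2/27, 2/27, 5/27, 2/9, 2/9, 5/9, 2/3, 8/9, 1]
j=0: u_0=1/15 ∈ [0, 2/27) → index 0
j=1: u_1=8/45 ∈ [2/27, 5/27) → index 2
j=2: u_2=13/45 ∈ [2/9, 5/9) → index 5
j=3: u_3=2/5 ∈ [2/9, 5/9) → index 5
j=4: u_4=23/45 ∈ [2/9, 5/9) → index 5
j=5: u_5=28/45 ∈ [5/9, 2/3) → index 6
j=6: u_6=11/15 ∈ [2/3, 8/9) → index 7
j=7: u_7=38/45 ∈ [2/3, 8/9) → index 7
j=8: u_8=43/45 ∈ [8/9, 1) → index 8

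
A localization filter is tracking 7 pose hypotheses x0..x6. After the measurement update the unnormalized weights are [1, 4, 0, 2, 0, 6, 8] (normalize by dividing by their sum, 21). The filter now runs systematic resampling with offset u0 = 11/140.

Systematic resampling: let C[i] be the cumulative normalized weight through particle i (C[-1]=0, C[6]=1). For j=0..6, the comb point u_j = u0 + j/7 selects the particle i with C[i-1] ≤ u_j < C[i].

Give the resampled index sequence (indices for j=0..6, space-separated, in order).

C = [1/21, 5/21, 5/21, 1/3, 1/3, 13/21, 1]
j=0: u_0=11/140 ∈ [1/21, 5/21) → index 1
j=1: u_1=31/140 ∈ [1/21, 5/21) → index 1
j=2: u_2=51/140 ∈ [1/3, 13/21) → index 5
j=3: u_3=71/140 ∈ [1/3, 13/21) → index 5
j=4: u_4=13/20 ∈ [13/21, 1) → index 6
j=5: u_5=111/140 ∈ [13/21, 1) → index 6
j=6: u_6=131/140 ∈ [13/21, 1) → index 6

1 1 5 5 6 6 6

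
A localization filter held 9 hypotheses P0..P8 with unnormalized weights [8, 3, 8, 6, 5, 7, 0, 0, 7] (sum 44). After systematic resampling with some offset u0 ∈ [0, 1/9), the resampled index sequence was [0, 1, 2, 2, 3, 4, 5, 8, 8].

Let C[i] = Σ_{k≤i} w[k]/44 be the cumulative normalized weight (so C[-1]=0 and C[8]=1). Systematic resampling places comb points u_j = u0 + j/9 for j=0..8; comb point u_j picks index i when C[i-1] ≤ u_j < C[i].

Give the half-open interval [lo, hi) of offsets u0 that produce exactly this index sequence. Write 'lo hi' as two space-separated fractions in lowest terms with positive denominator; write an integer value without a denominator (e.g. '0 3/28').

7/99 13/132

C = [2/11, 1/4, 19/44, 25/44, 15/22, 37/44, 37/44, 37/44, 1]
j=0 picked index 0: u0 ∈ [0, 2/11)
j=1 picked index 1: u0 ∈ [7/99, 5/36)
j=2 picked index 2: u0 ∈ [1/36, 83/396)
j=3 picked index 2: u0 ∈ [-1/12, 13/132)
j=4 picked index 3: u0 ∈ [-5/396, 49/396)
j=5 picked index 4: u0 ∈ [5/396, 25/198)
j=6 picked index 5: u0 ∈ [1/66, 23/132)
j=7 picked index 8: u0 ∈ [25/396, 2/9)
j=8 picked index 8: u0 ∈ [-19/396, 1/9)
intersection: [7/99, 13/132)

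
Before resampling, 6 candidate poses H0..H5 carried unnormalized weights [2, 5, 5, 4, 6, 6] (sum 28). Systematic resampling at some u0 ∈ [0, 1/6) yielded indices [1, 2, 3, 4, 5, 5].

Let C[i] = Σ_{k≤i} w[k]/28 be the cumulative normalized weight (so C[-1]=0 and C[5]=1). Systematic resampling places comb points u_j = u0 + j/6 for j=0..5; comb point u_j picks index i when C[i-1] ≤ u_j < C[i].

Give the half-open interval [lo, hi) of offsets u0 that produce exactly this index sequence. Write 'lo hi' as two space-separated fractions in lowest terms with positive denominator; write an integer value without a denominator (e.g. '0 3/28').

C = [1/14, 1/4, 3/7, 4/7, 11/14, 1]
j=0 picked index 1: u0 ∈ [1/14, 1/4)
j=1 picked index 2: u0 ∈ [1/12, 11/42)
j=2 picked index 3: u0 ∈ [2/21, 5/21)
j=3 picked index 4: u0 ∈ [1/14, 2/7)
j=4 picked index 5: u0 ∈ [5/42, 1/3)
j=5 picked index 5: u0 ∈ [-1/21, 1/6)
intersection: [5/42, 1/6)

5/42 1/6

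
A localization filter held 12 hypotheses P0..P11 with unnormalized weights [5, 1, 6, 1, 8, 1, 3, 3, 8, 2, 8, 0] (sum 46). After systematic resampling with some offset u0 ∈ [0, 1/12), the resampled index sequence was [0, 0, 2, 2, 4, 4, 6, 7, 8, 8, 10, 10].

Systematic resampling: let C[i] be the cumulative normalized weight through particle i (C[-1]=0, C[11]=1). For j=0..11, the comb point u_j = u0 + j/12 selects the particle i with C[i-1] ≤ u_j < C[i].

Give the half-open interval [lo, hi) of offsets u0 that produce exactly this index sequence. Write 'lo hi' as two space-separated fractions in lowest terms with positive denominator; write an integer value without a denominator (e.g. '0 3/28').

C = [5/46, 3/23, 6/23, 13/46, 21/46, 11/23, 25/46, 14/23, 18/23, 19/23, 1, 1]
j=0 picked index 0: u0 ∈ [0, 5/46)
j=1 picked index 0: u0 ∈ [-1/12, 7/276)
j=2 picked index 2: u0 ∈ [-5/138, 13/138)
j=3 picked index 2: u0 ∈ [-11/92, 1/92)
j=4 picked index 4: u0 ∈ [-7/138, 17/138)
j=5 picked index 4: u0 ∈ [-37/276, 11/276)
j=6 picked index 6: u0 ∈ [-1/46, 1/23)
j=7 picked index 7: u0 ∈ [-11/276, 7/276)
j=8 picked index 8: u0 ∈ [-4/69, 8/69)
j=9 picked index 8: u0 ∈ [-13/92, 3/92)
j=10 picked index 10: u0 ∈ [-1/138, 1/6)
j=11 picked index 10: u0 ∈ [-25/276, 1/12)
intersection: [0, 1/92)

0 1/92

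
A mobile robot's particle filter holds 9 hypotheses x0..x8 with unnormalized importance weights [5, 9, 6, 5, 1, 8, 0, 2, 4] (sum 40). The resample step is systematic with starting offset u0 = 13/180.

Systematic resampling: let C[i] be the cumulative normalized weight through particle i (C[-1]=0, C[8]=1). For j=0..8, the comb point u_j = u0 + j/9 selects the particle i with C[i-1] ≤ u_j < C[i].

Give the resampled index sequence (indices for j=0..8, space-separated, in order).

0 1 1 2 3 4 5 7 8

C = [1/8, 7/20, 1/2, 5/8, 13/20, 17/20, 17/20, 9/10, 1]
j=0: u_0=13/180 ∈ [0, 1/8) → index 0
j=1: u_1=11/60 ∈ [1/8, 7/20) → index 1
j=2: u_2=53/180 ∈ [1/8, 7/20) → index 1
j=3: u_3=73/180 ∈ [7/20, 1/2) → index 2
j=4: u_4=31/60 ∈ [1/2, 5/8) → index 3
j=5: u_5=113/180 ∈ [5/8, 13/20) → index 4
j=6: u_6=133/180 ∈ [13/20, 17/20) → index 5
j=7: u_7=17/20 ∈ [17/20, 9/10) → index 7
j=8: u_8=173/180 ∈ [9/10, 1) → index 8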